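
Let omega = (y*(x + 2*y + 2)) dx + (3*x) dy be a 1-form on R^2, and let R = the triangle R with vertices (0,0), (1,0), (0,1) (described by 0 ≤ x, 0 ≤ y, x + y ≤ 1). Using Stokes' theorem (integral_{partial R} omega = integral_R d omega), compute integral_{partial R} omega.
integral_(partial R) omega = -1/3

Stokes: integral_partial_R omega = integral_R d omega with d omega = (∂Q/∂x - ∂P/∂y) dx ∧ dy.
  ∂Q/∂x = 3
  ∂P/∂y = x + 4*y + 2
  integrand = ∂Q/∂x - ∂P/∂y = -x - 4*y + 1.
Integrating over R: integral_0^1 integral_0^{1-x} (-x - 4*y + 1) dy dx = -1/3.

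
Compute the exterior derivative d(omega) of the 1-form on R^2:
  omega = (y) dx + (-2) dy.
d(omega) = (-1) dx ∧ dy

For a 1-form omega = sum_i f_i dx_i, the exterior derivative is
  d(omega) = sum_{i < j} (∂f_j/∂x_i - ∂f_i/∂x_j) dx_i ∧ dx_j.
  coefficient of dx ∧ dy: ∂f_2/∂x - ∂f_1/∂y = ∂(-2)/∂x - ∂(y)/∂y = -1
Assembling: d(omega) = (-1) dx ∧ dy.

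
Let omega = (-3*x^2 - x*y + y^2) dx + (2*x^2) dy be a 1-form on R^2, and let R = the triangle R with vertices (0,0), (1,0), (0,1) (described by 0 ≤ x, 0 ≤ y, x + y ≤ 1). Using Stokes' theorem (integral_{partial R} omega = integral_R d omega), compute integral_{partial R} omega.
integral_(partial R) omega = 1/2

Stokes: integral_partial_R omega = integral_R d omega with d omega = (∂Q/∂x - ∂P/∂y) dx ∧ dy.
  ∂Q/∂x = 4*x
  ∂P/∂y = -x + 2*y
  integrand = ∂Q/∂x - ∂P/∂y = 5*x - 2*y.
Integrating over R: integral_0^1 integral_0^{1-x} (5*x - 2*y) dy dx = 1/2.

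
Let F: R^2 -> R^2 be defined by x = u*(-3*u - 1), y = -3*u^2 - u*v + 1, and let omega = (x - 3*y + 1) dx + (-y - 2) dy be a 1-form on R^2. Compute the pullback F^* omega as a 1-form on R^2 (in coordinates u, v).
F^* omega = (-54*u^3 - 27*u^2*v - u*v^2 - 3*u*v + 31*u + 3*v + 2) du + (u*(-3*u^2 - u*v + 3)) dv

Using F^*(f dg) = (f ∘ F) d(g ∘ F), substitute each coordinate x_i by F_i(u, v) in f_i, and replace dx_i by d F_i = (∂F_i/∂u) du + (∂F_i/∂v) dv.
  For the x component: f_1(F) = 6*u^2 + 3*u*v - u - 2; d F_1 = (-6*u - 1) du + (0) dv
  For the y component: f_2(F) = 3*u^2 + u*v - 3; d F_2 = (-6*u - v) du + (-u) dv
Combining and collecting du, dv coefficients:
  coeff of du: -54*u^3 - 27*u^2*v - u*v^2 - 3*u*v + 31*u + 3*v + 2
  coeff of dv: u*(-3*u^2 - u*v + 3)
F^* omega = (-54*u^3 - 27*u^2*v - u*v^2 - 3*u*v + 31*u + 3*v + 2) du + (u*(-3*u^2 - u*v + 3)) dv.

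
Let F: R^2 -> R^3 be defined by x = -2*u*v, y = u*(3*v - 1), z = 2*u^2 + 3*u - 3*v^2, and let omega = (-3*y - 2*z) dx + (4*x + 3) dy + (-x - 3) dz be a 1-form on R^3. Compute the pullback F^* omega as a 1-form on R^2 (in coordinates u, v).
F^* omega = (16*u^2*v - 6*u*v^2 + 20*u*v - 12*u - 12*v^3 + 9*v - 12) du + (8*u^3 - 6*u^2*v + 6*u^2 - 24*u*v^2 + 9*u + 18*v) dv

Using F^*(f dg) = (f ∘ F) d(g ∘ F), substitute each coordinate x_i by F_i(u, v) in f_i, and replace dx_i by d F_i = (∂F_i/∂u) du + (∂F_i/∂v) dv.
  For the x component: f_1(F) = -4*u^2 - 9*u*v - 3*u + 6*v^2; d F_1 = (-2*v) du + (-2*u) dv
  For the y component: f_2(F) = -8*u*v + 3; d F_2 = (3*v - 1) du + (3*u) dv
  For the z component: f_3(F) = 2*u*v - 3; d F_3 = (4*u + 3) du + (-6*v) dv
Combining and collecting du, dv coefficients:
  coeff of du: 16*u^2*v - 6*u*v^2 + 20*u*v - 12*u - 12*v^3 + 9*v - 12
  coeff of dv: 8*u^3 - 6*u^2*v + 6*u^2 - 24*u*v^2 + 9*u + 18*v
F^* omega = (16*u^2*v - 6*u*v^2 + 20*u*v - 12*u - 12*v^3 + 9*v - 12) du + (8*u^3 - 6*u^2*v + 6*u^2 - 24*u*v^2 + 9*u + 18*v) dv.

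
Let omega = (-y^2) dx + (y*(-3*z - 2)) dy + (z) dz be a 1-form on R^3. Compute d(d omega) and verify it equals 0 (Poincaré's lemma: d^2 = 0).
d(d omega) = 0

Step 1: d omega = sum_{i<j} (∂f_j/∂x_i - ∂f_i/∂x_j) dx_i ∧ dx_j:
  coeff of dx ∧ dy: 2*y
  coeff of dx ∧ dz: 0
  coeff of dy ∧ dz: 3*y
Step 2: Apply d again to each 2-form coefficient. The only possible 3-form in R^3 is dx ∧ dy ∧ dz, with coefficient
  ∂(coeff of dy∧dz)/∂x - ∂(coeff of dx∧dz)/∂y + ∂(coeff of dx∧dy)/∂z
  = ∂/∂x (3*y) - ∂/∂y (0) + ∂/∂z (2*y).
Each of these terms simplifies to sums of mixed partials that cancel in pairs. The result is 0 (by equality of mixed partials for smooth functions — Schwarz / Clairaut).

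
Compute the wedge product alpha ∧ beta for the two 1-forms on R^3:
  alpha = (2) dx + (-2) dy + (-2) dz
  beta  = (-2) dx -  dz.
alpha ∧ beta = (-6) dx ∧ dz + (-4) dx ∧ dy + (2) dy ∧ dz

Distribute the wedge, using dx_i ∧ dx_j = -dx_j ∧ dx_i and dx_i ∧ dx_i = 0. For each pair (i, j) with i < j, the coefficient of dx_i ∧ dx_j in alpha ∧ beta is (alpha_i * beta_j - alpha_j * beta_i). Collecting: alpha ∧ beta = (-6) dx ∧ dz + (-4) dx ∧ dy + (2) dy ∧ dz.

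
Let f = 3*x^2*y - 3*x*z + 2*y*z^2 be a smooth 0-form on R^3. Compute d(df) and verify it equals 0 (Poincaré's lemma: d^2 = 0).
d(df) = 0

Step 1: df = sum_i (∂f/∂x_i) dx_i = (6*x*y - 3*z) dx + (3*x^2 + 2*z^2) dy + (-3*x + 4*y*z) dz.
Step 2: Apply d again. Using the 1-form formula, the coefficient of dx ∧ dy in d(df) is ∂^2 f/∂x ∂y - ∂^2 f/∂y ∂x = (6*x) - (6*x) = 0 (equality of mixed partials for smooth f).
Similarly for dx ∧ dz and dy ∧ dz — all coefficients vanish. So d(df) = 0.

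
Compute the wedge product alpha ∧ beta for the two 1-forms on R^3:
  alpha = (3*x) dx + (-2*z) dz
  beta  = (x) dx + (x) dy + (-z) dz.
alpha ∧ beta = (3*x^2) dx ∧ dy + (-x*z) dx ∧ dz + (2*x*z) dy ∧ dz

Distribute the wedge, using dx_i ∧ dx_j = -dx_j ∧ dx_i and dx_i ∧ dx_i = 0. For each pair (i, j) with i < j, the coefficient of dx_i ∧ dx_j in alpha ∧ beta is (alpha_i * beta_j - alpha_j * beta_i). Collecting: alpha ∧ beta = (3*x^2) dx ∧ dy + (-x*z) dx ∧ dz + (2*x*z) dy ∧ dz.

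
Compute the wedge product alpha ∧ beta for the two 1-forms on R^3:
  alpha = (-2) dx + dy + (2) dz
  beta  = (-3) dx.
alpha ∧ beta = (3) dx ∧ dy + (6) dx ∧ dz

Distribute the wedge, using dx_i ∧ dx_j = -dx_j ∧ dx_i and dx_i ∧ dx_i = 0. For each pair (i, j) with i < j, the coefficient of dx_i ∧ dx_j in alpha ∧ beta is (alpha_i * beta_j - alpha_j * beta_i). Collecting: alpha ∧ beta = (3) dx ∧ dy + (6) dx ∧ dz.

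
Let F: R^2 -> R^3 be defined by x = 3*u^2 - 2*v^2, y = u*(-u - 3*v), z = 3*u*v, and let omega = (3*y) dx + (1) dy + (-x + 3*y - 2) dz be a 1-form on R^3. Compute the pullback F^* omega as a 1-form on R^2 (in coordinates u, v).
F^* omega = (-18*u^3 - 72*u^2*v - 27*u*v^2 - 2*u + 6*v^3 - 9*v) du + (3*u*(-6*u^2 - 5*u*v + 14*v^2 - 3)) dv

Using F^*(f dg) = (f ∘ F) d(g ∘ F), substitute each coordinate x_i by F_i(u, v) in f_i, and replace dx_i by d F_i = (∂F_i/∂u) du + (∂F_i/∂v) dv.
  For the x component: f_1(F) = 3*u*(-u - 3*v); d F_1 = (6*u) du + (-4*v) dv
  For the y component: f_2(F) = 1; d F_2 = (-2*u - 3*v) du + (-3*u) dv
  For the z component: f_3(F) = -6*u^2 - 9*u*v + 2*v^2 - 2; d F_3 = (3*v) du + (3*u) dv
Combining and collecting du, dv coefficients:
  coeff of du: -18*u^3 - 72*u^2*v - 27*u*v^2 - 2*u + 6*v^3 - 9*v
  coeff of dv: 3*u*(-6*u^2 - 5*u*v + 14*v^2 - 3)
F^* omega = (-18*u^3 - 72*u^2*v - 27*u*v^2 - 2*u + 6*v^3 - 9*v) du + (3*u*(-6*u^2 - 5*u*v + 14*v^2 - 3)) dv.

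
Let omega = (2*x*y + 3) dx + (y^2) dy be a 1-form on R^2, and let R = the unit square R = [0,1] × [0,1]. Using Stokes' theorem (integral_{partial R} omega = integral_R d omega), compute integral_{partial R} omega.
integral_(partial R) omega = -1

Stokes: integral_partial_R omega = integral_R d omega with d omega = (∂Q/∂x - ∂P/∂y) dx ∧ dy.
  ∂Q/∂x = 0
  ∂P/∂y = 2*x
  integrand = ∂Q/∂x - ∂P/∂y = -2*x.
Integrating over R: integral_0^1 integral_0^1 (-2*x) dx dy = -1.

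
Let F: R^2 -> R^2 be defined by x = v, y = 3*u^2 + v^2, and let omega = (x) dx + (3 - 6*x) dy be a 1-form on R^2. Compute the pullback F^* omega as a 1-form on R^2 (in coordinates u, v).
F^* omega = (18*u*(1 - 2*v)) du + (v*(7 - 12*v)) dv

Using F^*(f dg) = (f ∘ F) d(g ∘ F), substitute each coordinate x_i by F_i(u, v) in f_i, and replace dx_i by d F_i = (∂F_i/∂u) du + (∂F_i/∂v) dv.
  For the x component: f_1(F) = v; d F_1 = (0) du + (1) dv
  For the y component: f_2(F) = 3 - 6*v; d F_2 = (6*u) du + (2*v) dv
Combining and collecting du, dv coefficients:
  coeff of du: 18*u*(1 - 2*v)
  coeff of dv: v*(7 - 12*v)
F^* omega = (18*u*(1 - 2*v)) du + (v*(7 - 12*v)) dv.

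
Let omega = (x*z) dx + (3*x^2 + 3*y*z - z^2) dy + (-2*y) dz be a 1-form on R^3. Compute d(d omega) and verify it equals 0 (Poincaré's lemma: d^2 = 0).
d(d omega) = 0

Step 1: d omega = sum_{i<j} (∂f_j/∂x_i - ∂f_i/∂x_j) dx_i ∧ dx_j:
  coeff of dx ∧ dy: 6*x
  coeff of dx ∧ dz: -x
  coeff of dy ∧ dz: -3*y + 2*z - 2
Step 2: Apply d again to each 2-form coefficient. The only possible 3-form in R^3 is dx ∧ dy ∧ dz, with coefficient
  ∂(coeff of dy∧dz)/∂x - ∂(coeff of dx∧dz)/∂y + ∂(coeff of dx∧dy)/∂z
  = ∂/∂x (-3*y + 2*z - 2) - ∂/∂y (-x) + ∂/∂z (6*x).
Each of these terms simplifies to sums of mixed partials that cancel in pairs. The result is 0 (by equality of mixed partials for smooth functions — Schwarz / Clairaut).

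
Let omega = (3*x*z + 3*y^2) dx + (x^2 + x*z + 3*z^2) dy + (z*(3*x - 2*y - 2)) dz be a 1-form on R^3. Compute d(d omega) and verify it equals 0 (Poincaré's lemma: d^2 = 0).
d(d omega) = 0

Step 1: d omega = sum_{i<j} (∂f_j/∂x_i - ∂f_i/∂x_j) dx_i ∧ dx_j:
  coeff of dx ∧ dy: 2*x - 6*y + z
  coeff of dx ∧ dz: -3*x + 3*z
  coeff of dy ∧ dz: -x - 8*z
Step 2: Apply d again to each 2-form coefficient. The only possible 3-form in R^3 is dx ∧ dy ∧ dz, with coefficient
  ∂(coeff of dy∧dz)/∂x - ∂(coeff of dx∧dz)/∂y + ∂(coeff of dx∧dy)/∂z
  = ∂/∂x (-x - 8*z) - ∂/∂y (-3*x + 3*z) + ∂/∂z (2*x - 6*y + z).
Each of these terms simplifies to sums of mixed partials that cancel in pairs. The result is 0 (by equality of mixed partials for smooth functions — Schwarz / Clairaut).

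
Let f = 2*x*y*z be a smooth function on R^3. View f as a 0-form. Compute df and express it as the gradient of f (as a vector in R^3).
df = (2*y*z) dx + (2*x*z) dy + (2*x*y) dz; grad f = (2*y*z, 2*x*z, 2*x*y)

For a 0-form f, d f = (∂f/∂x) dx + (∂f/∂y) dy + (∂f/∂z) dz. The components of the vector representation are exactly the entries of grad f in Cartesian coordinates:
  ∂f/∂x = 2*y*z
  ∂f/∂y = 2*x*z
  ∂f/∂z = 2*x*y.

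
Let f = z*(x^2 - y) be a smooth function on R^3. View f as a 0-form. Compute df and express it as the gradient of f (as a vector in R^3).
df = (2*x*z) dx + (-z) dy + (x^2 - y) dz; grad f = (2*x*z, -z, x^2 - y)

For a 0-form f, d f = (∂f/∂x) dx + (∂f/∂y) dy + (∂f/∂z) dz. The components of the vector representation are exactly the entries of grad f in Cartesian coordinates:
  ∂f/∂x = 2*x*z
  ∂f/∂y = -z
  ∂f/∂z = x^2 - y.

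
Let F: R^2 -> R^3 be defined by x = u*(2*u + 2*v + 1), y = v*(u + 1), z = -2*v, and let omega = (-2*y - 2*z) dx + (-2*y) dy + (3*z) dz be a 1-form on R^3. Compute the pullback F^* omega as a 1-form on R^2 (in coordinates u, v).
F^* omega = (2*v*(-4*u^2 - 3*u*v + 3*u + v + 1)) du + (2*v*(5 - 3*u^2)) dv

Using F^*(f dg) = (f ∘ F) d(g ∘ F), substitute each coordinate x_i by F_i(u, v) in f_i, and replace dx_i by d F_i = (∂F_i/∂u) du + (∂F_i/∂v) dv.
  For the x component: f_1(F) = 2*v*(1 - u); d F_1 = (4*u + 2*v + 1) du + (2*u) dv
  For the y component: f_2(F) = 2*v*(-u - 1); d F_2 = (v) du + (u + 1) dv
  For the z component: f_3(F) = -6*v; d F_3 = (0) du + (-2) dv
Combining and collecting du, dv coefficients:
  coeff of du: 2*v*(-4*u^2 - 3*u*v + 3*u + v + 1)
  coeff of dv: 2*v*(5 - 3*u^2)
F^* omega = (2*v*(-4*u^2 - 3*u*v + 3*u + v + 1)) du + (2*v*(5 - 3*u^2)) dv.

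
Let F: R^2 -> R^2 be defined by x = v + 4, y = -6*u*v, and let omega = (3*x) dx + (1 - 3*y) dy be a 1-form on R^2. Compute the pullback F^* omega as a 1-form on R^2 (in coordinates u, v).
F^* omega = (6*v*(-18*u*v - 1)) du + (-108*u^2*v - 6*u + 3*v + 12) dv

Using F^*(f dg) = (f ∘ F) d(g ∘ F), substitute each coordinate x_i by F_i(u, v) in f_i, and replace dx_i by d F_i = (∂F_i/∂u) du + (∂F_i/∂v) dv.
  For the x component: f_1(F) = 3*v + 12; d F_1 = (0) du + (1) dv
  For the y component: f_2(F) = 18*u*v + 1; d F_2 = (-6*v) du + (-6*u) dv
Combining and collecting du, dv coefficients:
  coeff of du: 6*v*(-18*u*v - 1)
  coeff of dv: -108*u^2*v - 6*u + 3*v + 12
F^* omega = (6*v*(-18*u*v - 1)) du + (-108*u^2*v - 6*u + 3*v + 12) dv.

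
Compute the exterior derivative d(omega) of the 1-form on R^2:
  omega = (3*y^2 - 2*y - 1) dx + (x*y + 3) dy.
d(omega) = (2 - 5*y) dx ∧ dy

For a 1-form omega = sum_i f_i dx_i, the exterior derivative is
  d(omega) = sum_{i < j} (∂f_j/∂x_i - ∂f_i/∂x_j) dx_i ∧ dx_j.
  coefficient of dx ∧ dy: ∂f_2/∂x - ∂f_1/∂y = ∂(x*y + 3)/∂x - ∂(3*y^2 - 2*y - 1)/∂y = 2 - 5*y
Assembling: d(omega) = (2 - 5*y) dx ∧ dy.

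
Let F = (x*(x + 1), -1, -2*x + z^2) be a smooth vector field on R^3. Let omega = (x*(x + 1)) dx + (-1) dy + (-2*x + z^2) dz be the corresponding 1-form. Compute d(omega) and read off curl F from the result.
d(omega) = (0) dy ∧ dz + (2) dz ∧ dx + (0) dx ∧ dy; curl F = (0, 2, 0)

d omega = sum_{i<j} (∂f_j/∂x_i - ∂f_i/∂x_j) dx_i ∧ dx_j. Under the identification (dy ∧ dz, dz ∧ dx, dx ∧ dy) ↔ (e_x, e_y, e_z), the coefficients are exactly the components of curl F. Compute:
  ∂R/∂y - ∂Q/∂z = (0) - (0) = 0
  ∂P/∂z - ∂R/∂x = (0) - (-2) = 2
  ∂Q/∂x - ∂P/∂y = (0) - (0) = 0.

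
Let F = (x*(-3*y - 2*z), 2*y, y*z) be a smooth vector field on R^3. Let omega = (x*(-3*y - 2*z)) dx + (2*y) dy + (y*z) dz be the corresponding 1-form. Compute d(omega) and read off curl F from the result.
d(omega) = (z) dy ∧ dz + (-2*x) dz ∧ dx + (3*x) dx ∧ dy; curl F = (z, -2*x, 3*x)

d omega = sum_{i<j} (∂f_j/∂x_i - ∂f_i/∂x_j) dx_i ∧ dx_j. Under the identification (dy ∧ dz, dz ∧ dx, dx ∧ dy) ↔ (e_x, e_y, e_z), the coefficients are exactly the components of curl F. Compute:
  ∂R/∂y - ∂Q/∂z = (z) - (0) = z
  ∂P/∂z - ∂R/∂x = (-2*x) - (0) = -2*x
  ∂Q/∂x - ∂P/∂y = (0) - (-3*x) = 3*x.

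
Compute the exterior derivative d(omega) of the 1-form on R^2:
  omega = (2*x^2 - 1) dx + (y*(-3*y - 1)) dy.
d(omega) = 0

For a 1-form omega = sum_i f_i dx_i, the exterior derivative is
  d(omega) = sum_{i < j} (∂f_j/∂x_i - ∂f_i/∂x_j) dx_i ∧ dx_j.

Assembling: d(omega) = 0.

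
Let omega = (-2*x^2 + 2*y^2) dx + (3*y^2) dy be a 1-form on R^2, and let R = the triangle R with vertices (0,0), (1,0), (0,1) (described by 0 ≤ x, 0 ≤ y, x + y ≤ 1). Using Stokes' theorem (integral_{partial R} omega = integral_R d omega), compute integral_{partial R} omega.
integral_(partial R) omega = -2/3

Stokes: integral_partial_R omega = integral_R d omega with d omega = (∂Q/∂x - ∂P/∂y) dx ∧ dy.
  ∂Q/∂x = 0
  ∂P/∂y = 4*y
  integrand = ∂Q/∂x - ∂P/∂y = -4*y.
Integrating over R: integral_0^1 integral_0^{1-x} (-4*y) dy dx = -2/3.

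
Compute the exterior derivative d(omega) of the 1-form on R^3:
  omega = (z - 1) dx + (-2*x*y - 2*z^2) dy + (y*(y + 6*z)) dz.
d(omega) = (-2*y) dx ∧ dy + (-1) dx ∧ dz + (2*y + 10*z) dy ∧ dz

For a 1-form omega = sum_i f_i dx_i, the exterior derivative is
  d(omega) = sum_{i < j} (∂f_j/∂x_i - ∂f_i/∂x_j) dx_i ∧ dx_j.
  coefficient of dx ∧ dy: ∂f_2/∂x - ∂f_1/∂y = ∂(-2*x*y - 2*z^2)/∂x - ∂(z - 1)/∂y = -2*y
  coefficient of dx ∧ dz: ∂f_3/∂x - ∂f_1/∂z = ∂(y*(y + 6*z))/∂x - ∂(z - 1)/∂z = -1
  coefficient of dy ∧ dz: ∂f_3/∂y - ∂f_2/∂z = ∂(y*(y + 6*z))/∂y - ∂(-2*x*y - 2*z^2)/∂z = 2*y + 10*z
Assembling: d(omega) = (-2*y) dx ∧ dy + (-1) dx ∧ dz + (2*y + 10*z) dy ∧ dz.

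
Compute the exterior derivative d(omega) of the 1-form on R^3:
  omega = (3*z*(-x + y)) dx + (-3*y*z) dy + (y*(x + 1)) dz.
d(omega) = (-3*z) dx ∧ dy + (3*x - 2*y) dx ∧ dz + (x + 3*y + 1) dy ∧ dz

For a 1-form omega = sum_i f_i dx_i, the exterior derivative is
  d(omega) = sum_{i < j} (∂f_j/∂x_i - ∂f_i/∂x_j) dx_i ∧ dx_j.
  coefficient of dx ∧ dy: ∂f_2/∂x - ∂f_1/∂y = ∂(-3*y*z)/∂x - ∂(3*z*(-x + y))/∂y = -3*z
  coefficient of dx ∧ dz: ∂f_3/∂x - ∂f_1/∂z = ∂(y*(x + 1))/∂x - ∂(3*z*(-x + y))/∂z = 3*x - 2*y
  coefficient of dy ∧ dz: ∂f_3/∂y - ∂f_2/∂z = ∂(y*(x + 1))/∂y - ∂(-3*y*z)/∂z = x + 3*y + 1
Assembling: d(omega) = (-3*z) dx ∧ dy + (3*x - 2*y) dx ∧ dz + (x + 3*y + 1) dy ∧ dz.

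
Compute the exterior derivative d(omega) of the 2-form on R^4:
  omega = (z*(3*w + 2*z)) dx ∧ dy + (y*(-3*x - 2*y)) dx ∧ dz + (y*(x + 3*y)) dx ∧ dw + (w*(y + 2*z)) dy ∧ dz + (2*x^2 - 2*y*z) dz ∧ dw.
d(omega) = (3*w + 3*x + 4*y + 4*z) dx ∧ dy ∧ dz + (-x - 6*y + 3*z) dx ∧ dy ∧ dw + (y) dy ∧ dz ∧ dw + (4*x) dx ∧ dz ∧ dw

For a 2-form omega = sum_{i<j} g_{ij} dx_i ∧ dx_j, the exterior derivative is
  d(omega) = sum_{i<j} d(g_{ij}) ∧ dx_i ∧ dx_j = sum_{i<j, k} (∂g_{ij}/∂x_k) dx_k ∧ dx_i ∧ dx_j.
Expand each term, using dx_k ∧ dx_i ∧ dx_j = sgn(permutation) dx_{(a)} ∧ dx_{(b)} ∧ dx_{(c)} with (a < b < c) sorted:
  d(z*(3*w + 2*z)) includes (∂/∂z)(z*(3*w + 2*z)) dz = (3*w + 4*z) dz, which multiplied by dx ∧ dy gives (3*w + 4*z) dx ∧ dy ∧ dz
  d(z*(3*w + 2*z)) includes (∂/∂w)(z*(3*w + 2*z)) dw = (3*z) dw, which multiplied by dx ∧ dy gives (3*z) dx ∧ dy ∧ dw
  d(y*(-3*x - 2*y)) includes (∂/∂y)(y*(-3*x - 2*y)) dy = (-3*x - 4*y) dy, which multiplied by dx ∧ dz gives (3*x + 4*y) dx ∧ dy ∧ dz
  d(y*(x + 3*y)) includes (∂/∂y)(y*(x + 3*y)) dy = (x + 6*y) dy, which multiplied by dx ∧ dw gives (-x - 6*y) dx ∧ dy ∧ dw
  d(w*(y + 2*z)) includes (∂/∂w)(w*(y + 2*z)) dw = (y + 2*z) dw, which multiplied by dy ∧ dz gives (y + 2*z) dy ∧ dz ∧ dw
  d(2*x^2 - 2*y*z) includes (∂/∂x)(2*x^2 - 2*y*z) dx = (4*x) dx, which multiplied by dz ∧ dw gives (4*x) dx ∧ dz ∧ dw
  d(2*x^2 - 2*y*z) includes (∂/∂y)(2*x^2 - 2*y*z) dy = (-2*z) dy, which multiplied by dz ∧ dw gives (-2*z) dy ∧ dz ∧ dw
Collecting like 3-forms: d(omega) = (3*w + 3*x + 4*y + 4*z) dx ∧ dy ∧ dz + (-x - 6*y + 3*z) dx ∧ dy ∧ dw + (y) dy ∧ dz ∧ dw + (4*x) dx ∧ dz ∧ dw.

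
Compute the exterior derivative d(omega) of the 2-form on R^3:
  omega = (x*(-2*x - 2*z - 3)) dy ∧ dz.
d(omega) = (-4*x - 2*z - 3) dx ∧ dy ∧ dz

For a 2-form omega = sum_{i<j} g_{ij} dx_i ∧ dx_j, the exterior derivative is
  d(omega) = sum_{i<j} d(g_{ij}) ∧ dx_i ∧ dx_j = sum_{i<j, k} (∂g_{ij}/∂x_k) dx_k ∧ dx_i ∧ dx_j.
Expand each term, using dx_k ∧ dx_i ∧ dx_j = sgn(permutation) dx_{(a)} ∧ dx_{(b)} ∧ dx_{(c)} with (a < b < c) sorted:
  d(x*(-2*x - 2*z - 3)) includes (∂/∂x)(x*(-2*x - 2*z - 3)) dx = (-4*x - 2*z - 3) dx, which multiplied by dy ∧ dz gives (-4*x - 2*z - 3) dx ∧ dy ∧ dz
Collecting like 3-forms: d(omega) = (-4*x - 2*z - 3) dx ∧ dy ∧ dz.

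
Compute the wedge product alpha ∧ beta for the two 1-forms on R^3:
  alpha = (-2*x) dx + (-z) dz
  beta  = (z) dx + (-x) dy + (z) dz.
alpha ∧ beta = (2*x^2) dx ∧ dy + (z*(-2*x + z)) dx ∧ dz + (-x*z) dy ∧ dz

Distribute the wedge, using dx_i ∧ dx_j = -dx_j ∧ dx_i and dx_i ∧ dx_i = 0. For each pair (i, j) with i < j, the coefficient of dx_i ∧ dx_j in alpha ∧ beta is (alpha_i * beta_j - alpha_j * beta_i). Collecting: alpha ∧ beta = (2*x^2) dx ∧ dy + (z*(-2*x + z)) dx ∧ dz + (-x*z) dy ∧ dz.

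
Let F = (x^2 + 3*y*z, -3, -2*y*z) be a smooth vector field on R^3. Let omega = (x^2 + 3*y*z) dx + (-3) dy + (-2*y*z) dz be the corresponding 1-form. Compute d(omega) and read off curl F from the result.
d(omega) = (-2*z) dy ∧ dz + (3*y) dz ∧ dx + (-3*z) dx ∧ dy; curl F = (-2*z, 3*y, -3*z)

d omega = sum_{i<j} (∂f_j/∂x_i - ∂f_i/∂x_j) dx_i ∧ dx_j. Under the identification (dy ∧ dz, dz ∧ dx, dx ∧ dy) ↔ (e_x, e_y, e_z), the coefficients are exactly the components of curl F. Compute:
  ∂R/∂y - ∂Q/∂z = (-2*z) - (0) = -2*z
  ∂P/∂z - ∂R/∂x = (3*y) - (0) = 3*y
  ∂Q/∂x - ∂P/∂y = (0) - (3*z) = -3*z.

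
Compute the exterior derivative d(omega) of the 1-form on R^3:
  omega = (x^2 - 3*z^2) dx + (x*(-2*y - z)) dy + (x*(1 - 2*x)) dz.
d(omega) = (-2*y - z) dx ∧ dy + (-4*x + 6*z + 1) dx ∧ dz + (x) dy ∧ dz

For a 1-form omega = sum_i f_i dx_i, the exterior derivative is
  d(omega) = sum_{i < j} (∂f_j/∂x_i - ∂f_i/∂x_j) dx_i ∧ dx_j.
  coefficient of dx ∧ dy: ∂f_2/∂x - ∂f_1/∂y = ∂(x*(-2*y - z))/∂x - ∂(x^2 - 3*z^2)/∂y = -2*y - z
  coefficient of dx ∧ dz: ∂f_3/∂x - ∂f_1/∂z = ∂(x*(1 - 2*x))/∂x - ∂(x^2 - 3*z^2)/∂z = -4*x + 6*z + 1
  coefficient of dy ∧ dz: ∂f_3/∂y - ∂f_2/∂z = ∂(x*(1 - 2*x))/∂y - ∂(x*(-2*y - z))/∂z = x
Assembling: d(omega) = (-2*y - z) dx ∧ dy + (-4*x + 6*z + 1) dx ∧ dz + (x) dy ∧ dz.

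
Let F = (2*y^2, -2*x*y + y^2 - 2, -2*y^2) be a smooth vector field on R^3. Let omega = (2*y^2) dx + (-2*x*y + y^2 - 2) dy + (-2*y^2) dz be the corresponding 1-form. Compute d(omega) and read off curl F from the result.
d(omega) = (-4*y) dy ∧ dz + (0) dz ∧ dx + (-6*y) dx ∧ dy; curl F = (-4*y, 0, -6*y)

d omega = sum_{i<j} (∂f_j/∂x_i - ∂f_i/∂x_j) dx_i ∧ dx_j. Under the identification (dy ∧ dz, dz ∧ dx, dx ∧ dy) ↔ (e_x, e_y, e_z), the coefficients are exactly the components of curl F. Compute:
  ∂R/∂y - ∂Q/∂z = (-4*y) - (0) = -4*y
  ∂P/∂z - ∂R/∂x = (0) - (0) = 0
  ∂Q/∂x - ∂P/∂y = (-2*y) - (4*y) = -6*y.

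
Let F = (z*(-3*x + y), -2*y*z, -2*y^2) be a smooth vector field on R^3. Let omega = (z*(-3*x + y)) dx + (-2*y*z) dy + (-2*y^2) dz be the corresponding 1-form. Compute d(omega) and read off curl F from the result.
d(omega) = (-2*y) dy ∧ dz + (-3*x + y) dz ∧ dx + (-z) dx ∧ dy; curl F = (-2*y, -3*x + y, -z)

d omega = sum_{i<j} (∂f_j/∂x_i - ∂f_i/∂x_j) dx_i ∧ dx_j. Under the identification (dy ∧ dz, dz ∧ dx, dx ∧ dy) ↔ (e_x, e_y, e_z), the coefficients are exactly the components of curl F. Compute:
  ∂R/∂y - ∂Q/∂z = (-4*y) - (-2*y) = -2*y
  ∂P/∂z - ∂R/∂x = (-3*x + y) - (0) = -3*x + y
  ∂Q/∂x - ∂P/∂y = (0) - (z) = -z.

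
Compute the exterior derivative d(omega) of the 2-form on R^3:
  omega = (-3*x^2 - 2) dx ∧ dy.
d(omega) = 0

For a 2-form omega = sum_{i<j} g_{ij} dx_i ∧ dx_j, the exterior derivative is
  d(omega) = sum_{i<j} d(g_{ij}) ∧ dx_i ∧ dx_j = sum_{i<j, k} (∂g_{ij}/∂x_k) dx_k ∧ dx_i ∧ dx_j.
Expand each term, using dx_k ∧ dx_i ∧ dx_j = sgn(permutation) dx_{(a)} ∧ dx_{(b)} ∧ dx_{(c)} with (a < b < c) sorted:

Collecting like 3-forms: d(omega) = 0.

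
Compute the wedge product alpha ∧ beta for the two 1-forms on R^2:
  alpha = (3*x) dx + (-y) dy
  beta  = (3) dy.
alpha ∧ beta = (9*x) dx ∧ dy

Distribute the wedge, using dx_i ∧ dx_j = -dx_j ∧ dx_i and dx_i ∧ dx_i = 0. For each pair (i, j) with i < j, the coefficient of dx_i ∧ dx_j in alpha ∧ beta is (alpha_i * beta_j - alpha_j * beta_i). Collecting: alpha ∧ beta = (9*x) dx ∧ dy.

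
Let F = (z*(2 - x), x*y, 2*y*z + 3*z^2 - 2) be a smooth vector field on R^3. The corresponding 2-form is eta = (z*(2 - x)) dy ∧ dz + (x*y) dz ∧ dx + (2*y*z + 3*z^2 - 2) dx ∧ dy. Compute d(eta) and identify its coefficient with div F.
d(eta) = (x + 2*y + 5*z) dx ∧ dy ∧ dz; div F = x + 2*y + 5*z

For a 2-form in R^3 of the form above, applying d gives a 3-form with coefficient ∂P/∂x + ∂Q/∂y + ∂R/∂z:
  ∂P/∂x = -z
  ∂Q/∂y = x
  ∂R/∂z = 2*y + 6*z
Sum = x + 2*y + 5*z, which is exactly div F.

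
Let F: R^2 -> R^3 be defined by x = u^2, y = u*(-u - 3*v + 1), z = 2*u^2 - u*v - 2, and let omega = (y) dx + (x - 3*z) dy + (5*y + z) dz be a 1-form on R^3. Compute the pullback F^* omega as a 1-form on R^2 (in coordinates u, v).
F^* omega = (-4*u^3 - 58*u^2*v + 17*u^2 + 7*u*v^2 - 2*u*v - 20*u - 16*v + 6) du + (u*(18*u^2 + 7*u*v - 5*u - 16)) dv

Using F^*(f dg) = (f ∘ F) d(g ∘ F), substitute each coordinate x_i by F_i(u, v) in f_i, and replace dx_i by d F_i = (∂F_i/∂u) du + (∂F_i/∂v) dv.
  For the x component: f_1(F) = u*(-u - 3*v + 1); d F_1 = (2*u) du + (0) dv
  For the y component: f_2(F) = -5*u^2 + 3*u*v + 6; d F_2 = (-2*u - 3*v + 1) du + (-3*u) dv
  For the z component: f_3(F) = -3*u^2 - 16*u*v + 5*u - 2; d F_3 = (4*u - v) du + (-u) dv
Combining and collecting du, dv coefficients:
  coeff of du: -4*u^3 - 58*u^2*v + 17*u^2 + 7*u*v^2 - 2*u*v - 20*u - 16*v + 6
  coeff of dv: u*(18*u^2 + 7*u*v - 5*u - 16)
F^* omega = (-4*u^3 - 58*u^2*v + 17*u^2 + 7*u*v^2 - 2*u*v - 20*u - 16*v + 6) du + (u*(18*u^2 + 7*u*v - 5*u - 16)) dv.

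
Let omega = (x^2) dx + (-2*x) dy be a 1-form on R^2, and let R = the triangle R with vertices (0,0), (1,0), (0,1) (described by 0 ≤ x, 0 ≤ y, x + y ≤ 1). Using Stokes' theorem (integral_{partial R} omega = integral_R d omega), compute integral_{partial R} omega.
integral_(partial R) omega = -1

Stokes: integral_partial_R omega = integral_R d omega with d omega = (∂Q/∂x - ∂P/∂y) dx ∧ dy.
  ∂Q/∂x = -2
  ∂P/∂y = 0
  integrand = ∂Q/∂x - ∂P/∂y = -2.
Integrating over R: integral_0^1 integral_0^{1-x} (-2) dy dx = -1.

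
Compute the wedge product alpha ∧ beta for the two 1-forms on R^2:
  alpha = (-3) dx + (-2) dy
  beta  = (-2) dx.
alpha ∧ beta = (-4) dx ∧ dy

Distribute the wedge, using dx_i ∧ dx_j = -dx_j ∧ dx_i and dx_i ∧ dx_i = 0. For each pair (i, j) with i < j, the coefficient of dx_i ∧ dx_j in alpha ∧ beta is (alpha_i * beta_j - alpha_j * beta_i). Collecting: alpha ∧ beta = (-4) dx ∧ dy.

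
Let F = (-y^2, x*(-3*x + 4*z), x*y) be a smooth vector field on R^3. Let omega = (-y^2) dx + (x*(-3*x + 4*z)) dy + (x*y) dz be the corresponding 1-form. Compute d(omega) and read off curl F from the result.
d(omega) = (-3*x) dy ∧ dz + (-y) dz ∧ dx + (-6*x + 2*y + 4*z) dx ∧ dy; curl F = (-3*x, -y, -6*x + 2*y + 4*z)

d omega = sum_{i<j} (∂f_j/∂x_i - ∂f_i/∂x_j) dx_i ∧ dx_j. Under the identification (dy ∧ dz, dz ∧ dx, dx ∧ dy) ↔ (e_x, e_y, e_z), the coefficients are exactly the components of curl F. Compute:
  ∂R/∂y - ∂Q/∂z = (x) - (4*x) = -3*x
  ∂P/∂z - ∂R/∂x = (0) - (y) = -y
  ∂Q/∂x - ∂P/∂y = (-6*x + 4*z) - (-2*y) = -6*x + 2*y + 4*z.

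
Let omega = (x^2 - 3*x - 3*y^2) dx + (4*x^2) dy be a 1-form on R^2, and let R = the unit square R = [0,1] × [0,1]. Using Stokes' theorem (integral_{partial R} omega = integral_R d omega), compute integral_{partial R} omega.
integral_(partial R) omega = 7

Stokes: integral_partial_R omega = integral_R d omega with d omega = (∂Q/∂x - ∂P/∂y) dx ∧ dy.
  ∂Q/∂x = 8*x
  ∂P/∂y = -6*y
  integrand = ∂Q/∂x - ∂P/∂y = 8*x + 6*y.
Integrating over R: integral_0^1 integral_0^1 (8*x + 6*y) dx dy = 7.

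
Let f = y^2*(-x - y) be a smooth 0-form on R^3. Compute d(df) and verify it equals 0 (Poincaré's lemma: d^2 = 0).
d(df) = 0

Step 1: df = sum_i (∂f/∂x_i) dx_i = (-y^2) dx + (y*(-2*x - 3*y)) dy + (0) dz.
Step 2: Apply d again. Using the 1-form formula, the coefficient of dx ∧ dy in d(df) is ∂^2 f/∂x ∂y - ∂^2 f/∂y ∂x = (-2*y) - (-2*y) = 0 (equality of mixed partials for smooth f).
Similarly for dx ∧ dz and dy ∧ dz — all coefficients vanish. So d(df) = 0.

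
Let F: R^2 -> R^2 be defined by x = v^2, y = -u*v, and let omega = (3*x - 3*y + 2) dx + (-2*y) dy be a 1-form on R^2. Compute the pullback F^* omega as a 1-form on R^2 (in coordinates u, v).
F^* omega = (-2*u*v^2) du + (2*v*(-u^2 + 3*u*v + 3*v^2 + 2)) dv

Using F^*(f dg) = (f ∘ F) d(g ∘ F), substitute each coordinate x_i by F_i(u, v) in f_i, and replace dx_i by d F_i = (∂F_i/∂u) du + (∂F_i/∂v) dv.
  For the x component: f_1(F) = 3*u*v + 3*v^2 + 2; d F_1 = (0) du + (2*v) dv
  For the y component: f_2(F) = 2*u*v; d F_2 = (-v) du + (-u) dv
Combining and collecting du, dv coefficients:
  coeff of du: -2*u*v^2
  coeff of dv: 2*v*(-u^2 + 3*u*v + 3*v^2 + 2)
F^* omega = (-2*u*v^2) du + (2*v*(-u^2 + 3*u*v + 3*v^2 + 2)) dv.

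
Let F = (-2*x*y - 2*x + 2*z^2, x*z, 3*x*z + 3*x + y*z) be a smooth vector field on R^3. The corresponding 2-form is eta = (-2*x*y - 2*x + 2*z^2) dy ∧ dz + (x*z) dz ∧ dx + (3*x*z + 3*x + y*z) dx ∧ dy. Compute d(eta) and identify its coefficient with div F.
d(eta) = (3*x - y - 2) dx ∧ dy ∧ dz; div F = 3*x - y - 2

For a 2-form in R^3 of the form above, applying d gives a 3-form with coefficient ∂P/∂x + ∂Q/∂y + ∂R/∂z:
  ∂P/∂x = -2*y - 2
  ∂Q/∂y = 0
  ∂R/∂z = 3*x + y
Sum = 3*x - y - 2, which is exactly div F.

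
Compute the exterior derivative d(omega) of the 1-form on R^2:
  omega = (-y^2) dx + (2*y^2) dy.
d(omega) = (2*y) dx ∧ dy

For a 1-form omega = sum_i f_i dx_i, the exterior derivative is
  d(omega) = sum_{i < j} (∂f_j/∂x_i - ∂f_i/∂x_j) dx_i ∧ dx_j.
  coefficient of dx ∧ dy: ∂f_2/∂x - ∂f_1/∂y = ∂(2*y^2)/∂x - ∂(-y^2)/∂y = 2*y
Assembling: d(omega) = (2*y) dx ∧ dy.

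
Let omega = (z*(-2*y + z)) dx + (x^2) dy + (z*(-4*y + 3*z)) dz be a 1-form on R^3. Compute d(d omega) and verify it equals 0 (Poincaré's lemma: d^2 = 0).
d(d omega) = 0

Step 1: d omega = sum_{i<j} (∂f_j/∂x_i - ∂f_i/∂x_j) dx_i ∧ dx_j:
  coeff of dx ∧ dy: 2*x + 2*z
  coeff of dx ∧ dz: 2*y - 2*z
  coeff of dy ∧ dz: -4*z
Step 2: Apply d again to each 2-form coefficient. The only possible 3-form in R^3 is dx ∧ dy ∧ dz, with coefficient
  ∂(coeff of dy∧dz)/∂x - ∂(coeff of dx∧dz)/∂y + ∂(coeff of dx∧dy)/∂z
  = ∂/∂x (-4*z) - ∂/∂y (2*y - 2*z) + ∂/∂z (2*x + 2*z).
Each of these terms simplifies to sums of mixed partials that cancel in pairs. The result is 0 (by equality of mixed partials for smooth functions — Schwarz / Clairaut).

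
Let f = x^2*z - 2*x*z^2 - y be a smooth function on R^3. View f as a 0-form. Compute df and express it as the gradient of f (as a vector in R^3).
df = (2*z*(x - z)) dx + (-1) dy + (x*(x - 4*z)) dz; grad f = (2*z*(x - z), -1, x*(x - 4*z))

For a 0-form f, d f = (∂f/∂x) dx + (∂f/∂y) dy + (∂f/∂z) dz. The components of the vector representation are exactly the entries of grad f in Cartesian coordinates:
  ∂f/∂x = 2*z*(x - z)
  ∂f/∂y = -1
  ∂f/∂z = x*(x - 4*z).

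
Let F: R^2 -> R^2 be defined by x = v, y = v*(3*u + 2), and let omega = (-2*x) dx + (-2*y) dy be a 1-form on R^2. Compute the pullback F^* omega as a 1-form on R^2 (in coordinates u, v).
F^* omega = (v^2*(-18*u - 12)) du + (2*v*(-9*u^2 - 12*u - 5)) dv

Using F^*(f dg) = (f ∘ F) d(g ∘ F), substitute each coordinate x_i by F_i(u, v) in f_i, and replace dx_i by d F_i = (∂F_i/∂u) du + (∂F_i/∂v) dv.
  For the x component: f_1(F) = -2*v; d F_1 = (0) du + (1) dv
  For the y component: f_2(F) = 2*v*(-3*u - 2); d F_2 = (3*v) du + (3*u + 2) dv
Combining and collecting du, dv coefficients:
  coeff of du: v^2*(-18*u - 12)
  coeff of dv: 2*v*(-9*u^2 - 12*u - 5)
F^* omega = (v^2*(-18*u - 12)) du + (2*v*(-9*u^2 - 12*u - 5)) dv.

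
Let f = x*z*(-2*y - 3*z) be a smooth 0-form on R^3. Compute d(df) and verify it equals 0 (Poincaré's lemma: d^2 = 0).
d(df) = 0

Step 1: df = sum_i (∂f/∂x_i) dx_i = (z*(-2*y - 3*z)) dx + (-2*x*z) dy + (2*x*(-y - 3*z)) dz.
Step 2: Apply d again. Using the 1-form formula, the coefficient of dx ∧ dy in d(df) is ∂^2 f/∂x ∂y - ∂^2 f/∂y ∂x = (-2*z) - (-2*z) = 0 (equality of mixed partials for smooth f).
Similarly for dx ∧ dz and dy ∧ dz — all coefficients vanish. So d(df) = 0.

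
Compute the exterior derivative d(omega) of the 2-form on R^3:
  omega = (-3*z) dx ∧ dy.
d(omega) = (-3) dx ∧ dy ∧ dz

For a 2-form omega = sum_{i<j} g_{ij} dx_i ∧ dx_j, the exterior derivative is
  d(omega) = sum_{i<j} d(g_{ij}) ∧ dx_i ∧ dx_j = sum_{i<j, k} (∂g_{ij}/∂x_k) dx_k ∧ dx_i ∧ dx_j.
Expand each term, using dx_k ∧ dx_i ∧ dx_j = sgn(permutation) dx_{(a)} ∧ dx_{(b)} ∧ dx_{(c)} with (a < b < c) sorted:
  d(-3*z) includes (∂/∂z)(-3*z) dz = (-3) dz, which multiplied by dx ∧ dy gives (-3) dx ∧ dy ∧ dz
Collecting like 3-forms: d(omega) = (-3) dx ∧ dy ∧ dz.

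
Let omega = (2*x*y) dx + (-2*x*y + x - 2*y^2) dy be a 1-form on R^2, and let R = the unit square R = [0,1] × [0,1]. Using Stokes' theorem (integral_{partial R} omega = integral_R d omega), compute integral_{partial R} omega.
integral_(partial R) omega = -1

Stokes: integral_partial_R omega = integral_R d omega with d omega = (∂Q/∂x - ∂P/∂y) dx ∧ dy.
  ∂Q/∂x = 1 - 2*y
  ∂P/∂y = 2*x
  integrand = ∂Q/∂x - ∂P/∂y = -2*x - 2*y + 1.
Integrating over R: integral_0^1 integral_0^1 (-2*x - 2*y + 1) dx dy = -1.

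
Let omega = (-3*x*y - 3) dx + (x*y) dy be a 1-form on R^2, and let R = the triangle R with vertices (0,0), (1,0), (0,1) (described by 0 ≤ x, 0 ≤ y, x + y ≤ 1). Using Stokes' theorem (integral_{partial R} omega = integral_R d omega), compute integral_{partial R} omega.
integral_(partial R) omega = 2/3

Stokes: integral_partial_R omega = integral_R d omega with d omega = (∂Q/∂x - ∂P/∂y) dx ∧ dy.
  ∂Q/∂x = y
  ∂P/∂y = -3*x
  integrand = ∂Q/∂x - ∂P/∂y = 3*x + y.
Integrating over R: integral_0^1 integral_0^{1-x} (3*x + y) dy dx = 2/3.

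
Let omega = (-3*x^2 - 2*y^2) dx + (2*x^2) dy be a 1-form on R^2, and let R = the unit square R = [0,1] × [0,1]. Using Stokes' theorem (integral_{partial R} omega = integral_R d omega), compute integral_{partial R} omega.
integral_(partial R) omega = 4

Stokes: integral_partial_R omega = integral_R d omega with d omega = (∂Q/∂x - ∂P/∂y) dx ∧ dy.
  ∂Q/∂x = 4*x
  ∂P/∂y = -4*y
  integrand = ∂Q/∂x - ∂P/∂y = 4*x + 4*y.
Integrating over R: integral_0^1 integral_0^1 (4*x + 4*y) dx dy = 4.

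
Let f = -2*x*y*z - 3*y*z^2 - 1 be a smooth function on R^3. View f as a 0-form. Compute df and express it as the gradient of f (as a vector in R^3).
df = (-2*y*z) dx + (z*(-2*x - 3*z)) dy + (2*y*(-x - 3*z)) dz; grad f = (-2*y*z, z*(-2*x - 3*z), 2*y*(-x - 3*z))

For a 0-form f, d f = (∂f/∂x) dx + (∂f/∂y) dy + (∂f/∂z) dz. The components of the vector representation are exactly the entries of grad f in Cartesian coordinates:
  ∂f/∂x = -2*y*z
  ∂f/∂y = z*(-2*x - 3*z)
  ∂f/∂z = 2*y*(-x - 3*z).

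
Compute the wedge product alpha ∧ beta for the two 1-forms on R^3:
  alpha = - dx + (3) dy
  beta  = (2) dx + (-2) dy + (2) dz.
alpha ∧ beta = (-4) dx ∧ dy + (-2) dx ∧ dz + (6) dy ∧ dz

Distribute the wedge, using dx_i ∧ dx_j = -dx_j ∧ dx_i and dx_i ∧ dx_i = 0. For each pair (i, j) with i < j, the coefficient of dx_i ∧ dx_j in alpha ∧ beta is (alpha_i * beta_j - alpha_j * beta_i). Collecting: alpha ∧ beta = (-4) dx ∧ dy + (-2) dx ∧ dz + (6) dy ∧ dz.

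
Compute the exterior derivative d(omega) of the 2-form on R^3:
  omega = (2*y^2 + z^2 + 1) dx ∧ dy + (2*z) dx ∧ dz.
d(omega) = (2*z) dx ∧ dy ∧ dz

For a 2-form omega = sum_{i<j} g_{ij} dx_i ∧ dx_j, the exterior derivative is
  d(omega) = sum_{i<j} d(g_{ij}) ∧ dx_i ∧ dx_j = sum_{i<j, k} (∂g_{ij}/∂x_k) dx_k ∧ dx_i ∧ dx_j.
Expand each term, using dx_k ∧ dx_i ∧ dx_j = sgn(permutation) dx_{(a)} ∧ dx_{(b)} ∧ dx_{(c)} with (a < b < c) sorted:
  d(2*y^2 + z^2 + 1) includes (∂/∂z)(2*y^2 + z^2 + 1) dz = (2*z) dz, which multiplied by dx ∧ dy gives (2*z) dx ∧ dy ∧ dz
Collecting like 3-forms: d(omega) = (2*z) dx ∧ dy ∧ dz.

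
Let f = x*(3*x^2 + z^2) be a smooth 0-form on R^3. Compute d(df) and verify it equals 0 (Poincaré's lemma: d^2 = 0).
d(df) = 0

Step 1: df = sum_i (∂f/∂x_i) dx_i = (9*x^2 + z^2) dx + (0) dy + (2*x*z) dz.
Step 2: Apply d again. Using the 1-form formula, the coefficient of dx ∧ dy in d(df) is ∂^2 f/∂x ∂y - ∂^2 f/∂y ∂x = (0) - (0) = 0 (equality of mixed partials for smooth f).
Similarly for dx ∧ dz and dy ∧ dz — all coefficients vanish. So d(df) = 0.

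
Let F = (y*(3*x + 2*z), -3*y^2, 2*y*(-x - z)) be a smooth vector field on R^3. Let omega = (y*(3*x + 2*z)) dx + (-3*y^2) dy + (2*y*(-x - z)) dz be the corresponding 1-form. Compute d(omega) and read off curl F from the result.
d(omega) = (-2*x - 2*z) dy ∧ dz + (4*y) dz ∧ dx + (-3*x - 2*z) dx ∧ dy; curl F = (-2*x - 2*z, 4*y, -3*x - 2*z)

d omega = sum_{i<j} (∂f_j/∂x_i - ∂f_i/∂x_j) dx_i ∧ dx_j. Under the identification (dy ∧ dz, dz ∧ dx, dx ∧ dy) ↔ (e_x, e_y, e_z), the coefficients are exactly the components of curl F. Compute:
  ∂R/∂y - ∂Q/∂z = (-2*x - 2*z) - (0) = -2*x - 2*z
  ∂P/∂z - ∂R/∂x = (2*y) - (-2*y) = 4*y
  ∂Q/∂x - ∂P/∂y = (0) - (3*x + 2*z) = -3*x - 2*z.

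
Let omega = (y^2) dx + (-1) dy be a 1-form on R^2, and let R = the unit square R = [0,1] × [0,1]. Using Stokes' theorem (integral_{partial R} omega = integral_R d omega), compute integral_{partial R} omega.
integral_(partial R) omega = -1

Stokes: integral_partial_R omega = integral_R d omega with d omega = (∂Q/∂x - ∂P/∂y) dx ∧ dy.
  ∂Q/∂x = 0
  ∂P/∂y = 2*y
  integrand = ∂Q/∂x - ∂P/∂y = -2*y.
Integrating over R: integral_0^1 integral_0^1 (-2*y) dx dy = -1.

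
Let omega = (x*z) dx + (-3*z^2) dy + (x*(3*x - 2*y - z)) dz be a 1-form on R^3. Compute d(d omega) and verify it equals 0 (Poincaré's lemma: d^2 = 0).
d(d omega) = 0

Step 1: d omega = sum_{i<j} (∂f_j/∂x_i - ∂f_i/∂x_j) dx_i ∧ dx_j:
  coeff of dx ∧ dy: 0
  coeff of dx ∧ dz: 5*x - 2*y - z
  coeff of dy ∧ dz: -2*x + 6*z
Step 2: Apply d again to each 2-form coefficient. The only possible 3-form in R^3 is dx ∧ dy ∧ dz, with coefficient
  ∂(coeff of dy∧dz)/∂x - ∂(coeff of dx∧dz)/∂y + ∂(coeff of dx∧dy)/∂z
  = ∂/∂x (-2*x + 6*z) - ∂/∂y (5*x - 2*y - z) + ∂/∂z (0).
Each of these terms simplifies to sums of mixed partials that cancel in pairs. The result is 0 (by equality of mixed partials for smooth functions — Schwarz / Clairaut).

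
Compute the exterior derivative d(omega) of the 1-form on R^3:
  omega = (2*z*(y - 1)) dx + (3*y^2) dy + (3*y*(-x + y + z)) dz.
d(omega) = (-2*z) dx ∧ dy + (2 - 5*y) dx ∧ dz + (-3*x + 6*y + 3*z) dy ∧ dz

For a 1-form omega = sum_i f_i dx_i, the exterior derivative is
  d(omega) = sum_{i < j} (∂f_j/∂x_i - ∂f_i/∂x_j) dx_i ∧ dx_j.
  coefficient of dx ∧ dy: ∂f_2/∂x - ∂f_1/∂y = ∂(3*y^2)/∂x - ∂(2*z*(y - 1))/∂y = -2*z
  coefficient of dx ∧ dz: ∂f_3/∂x - ∂f_1/∂z = ∂(3*y*(-x + y + z))/∂x - ∂(2*z*(y - 1))/∂z = 2 - 5*y
  coefficient of dy ∧ dz: ∂f_3/∂y - ∂f_2/∂z = ∂(3*y*(-x + y + z))/∂y - ∂(3*y^2)/∂z = -3*x + 6*y + 3*z
Assembling: d(omega) = (-2*z) dx ∧ dy + (2 - 5*y) dx ∧ dz + (-3*x + 6*y + 3*z) dy ∧ dz.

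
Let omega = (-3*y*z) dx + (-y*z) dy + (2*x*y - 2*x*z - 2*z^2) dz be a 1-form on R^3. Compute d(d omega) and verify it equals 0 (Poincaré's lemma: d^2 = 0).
d(d omega) = 0

Step 1: d omega = sum_{i<j} (∂f_j/∂x_i - ∂f_i/∂x_j) dx_i ∧ dx_j:
  coeff of dx ∧ dy: 3*z
  coeff of dx ∧ dz: 5*y - 2*z
  coeff of dy ∧ dz: 2*x + y
Step 2: Apply d again to each 2-form coefficient. The only possible 3-form in R^3 is dx ∧ dy ∧ dz, with coefficient
  ∂(coeff of dy∧dz)/∂x - ∂(coeff of dx∧dz)/∂y + ∂(coeff of dx∧dy)/∂z
  = ∂/∂x (2*x + y) - ∂/∂y (5*y - 2*z) + ∂/∂z (3*z).
Each of these terms simplifies to sums of mixed partials that cancel in pairs. The result is 0 (by equality of mixed partials for smooth functions — Schwarz / Clairaut).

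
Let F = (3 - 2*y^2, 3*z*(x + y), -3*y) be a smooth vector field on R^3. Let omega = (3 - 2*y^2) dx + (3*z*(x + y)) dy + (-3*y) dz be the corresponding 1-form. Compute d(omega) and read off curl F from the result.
d(omega) = (-3*x - 3*y - 3) dy ∧ dz + (0) dz ∧ dx + (4*y + 3*z) dx ∧ dy; curl F = (-3*x - 3*y - 3, 0, 4*y + 3*z)

d omega = sum_{i<j} (∂f_j/∂x_i - ∂f_i/∂x_j) dx_i ∧ dx_j. Under the identification (dy ∧ dz, dz ∧ dx, dx ∧ dy) ↔ (e_x, e_y, e_z), the coefficients are exactly the components of curl F. Compute:
  ∂R/∂y - ∂Q/∂z = (-3) - (3*x + 3*y) = -3*x - 3*y - 3
  ∂P/∂z - ∂R/∂x = (0) - (0) = 0
  ∂Q/∂x - ∂P/∂y = (3*z) - (-4*y) = 4*y + 3*z.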